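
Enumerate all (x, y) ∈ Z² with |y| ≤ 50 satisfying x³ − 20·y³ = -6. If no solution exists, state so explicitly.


The equation is x³ - 20y³ = -6. For fixed y, x³ = 20·y³ − 6, so a solution requires the RHS to be a perfect cube.
Strategy: iterate y from -50 to 50, compute RHS = 20·y³ − 6, and check whether it is a (positive or negative) perfect cube.
Check small values of y:
  y = 0: RHS = -6 is not a perfect cube.
  y = 1: RHS = 14 is not a perfect cube.
  y = -1: RHS = -26 is not a perfect cube.
  y = 2: RHS = 154 is not a perfect cube.
  y = -2: RHS = -166 is not a perfect cube.
  y = 3: RHS = 534 is not a perfect cube.
  y = -3: RHS = -546 is not a perfect cube.
Continuing the search up to |y| = 50 finds no solutions either.
No (x, y) in the scanned range satisfies the equation.

No integer solutions with |y| ≤ 50.


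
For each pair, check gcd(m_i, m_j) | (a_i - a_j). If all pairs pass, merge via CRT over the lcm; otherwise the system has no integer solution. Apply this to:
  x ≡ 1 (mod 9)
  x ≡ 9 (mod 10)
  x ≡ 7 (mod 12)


Moduli 9, 10, 12 are not pairwise coprime, so CRT works modulo lcm(m_i) when all pairwise compatibility conditions hold.
Pairwise compatibility: gcd(m_i, m_j) must divide a_i - a_j for every pair.
Merge one congruence at a time:
  Start: x ≡ 1 (mod 9).
  Combine with x ≡ 9 (mod 10): gcd(9, 10) = 1; 9 - 1 = 8, which IS divisible by 1, so compatible.
    Write x = 1 + 9·t and substitute into x ≡ 9 (mod 10): 9·t ≡ 9 − 1 = 8 (mod 10).
    The inverse of 9 mod 10 is 9 (since 9·9 = 81 = 8·10 + 1), so t ≡ 9·8 = 72 ≡ 2 (mod 10).
    Then x = 1 + 9·2 = 19, valid modulo lcm(9, 10) = 90: x ≡ 19 (mod 90).
  Combine with x ≡ 7 (mod 12): gcd(90, 12) = 6; 7 - 19 = -12, which IS divisible by 6, so compatible.
    Write x = 19 + 90·t and substitute into x ≡ 7 (mod 12): 90·t ≡ 7 − 19 = -12 (mod 12).
    Divide the congruence (and modulus) by g = 6: 15·t ≡ -2 (mod 2).
    Reduce coefficients mod 2: 1·t ≡ 0 (mod 2).
    So t ≡ 0 (mod 2).
    Then x = 19 + 90·0 = 19, valid modulo lcm(90, 12) = 180: x ≡ 19 (mod 180).
Verify: 19 mod 9 = 1, 19 mod 10 = 9, 19 mod 12 = 7.

x ≡ 19 (mod 180).


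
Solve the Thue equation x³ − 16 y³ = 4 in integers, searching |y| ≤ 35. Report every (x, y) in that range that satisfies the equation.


The equation is x³ - 16y³ = 4. For fixed y, x³ = 16·y³ + 4, so a solution requires the RHS to be a perfect cube.
Strategy: iterate y from -35 to 35, compute RHS = 16·y³ + 4, and check whether it is a (positive or negative) perfect cube.
Check small values of y:
  y = 0: RHS = 4 is not a perfect cube.
  y = 1: RHS = 20 is not a perfect cube.
  y = -1: RHS = -12 is not a perfect cube.
  y = 2: RHS = 132 is not a perfect cube.
  y = -2: RHS = -124 is not a perfect cube.
  y = 3: RHS = 436 is not a perfect cube.
  y = -3: RHS = -428 is not a perfect cube.
Continuing the search up to |y| = 35 finds no solutions either.
No (x, y) in the scanned range satisfies the equation.

No integer solutions with |y| ≤ 35.


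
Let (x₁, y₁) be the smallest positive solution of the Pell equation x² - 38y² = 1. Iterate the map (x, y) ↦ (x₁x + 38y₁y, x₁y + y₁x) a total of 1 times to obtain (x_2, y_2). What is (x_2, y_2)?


Step 1: Find the fundamental solution (x₁, y₁) of x² - 38y² = 1.
  Expand √38 as a continued fraction. a₀ = ⌊√38⌋ = 6; iterate m_{k+1} = d_k·a_k − m_k, d_{k+1} = (38 − m_{k+1}²)/d_k, a_{k+1} = ⌊(a₀ + m_{k+1})/d_{k+1}⌋ (starting m₀ = 0, d₀ = 1), with convergents p_k = a_k·p_{k-1} + p_{k-2}, q_k = a_k·q_{k-1} + q_{k-2} (p₋₁ = 1, q₋₁ = 0):
  k = 0: a₀ = 6; p₀/q₀ = 6/1; p₀² − 38·q₀² = 36 − 38 = -2.
  k = 1: m = 6, d = 2, a = ⌊(6 + 6)/2⌋ = 6; p/q = (6·6 + 1)/(6·1 + 0) = 37/6; p² − 38·q² = 1369 − 1368 = 1.
  The first convergent with p² − 38·q² = 1 gives the fundamental solution (x₁, y₁) = (37, 6).
Step 2: Apply the recurrence (x_{n+1}, y_{n+1}) = (x₁x_n + 38y₁y_n, x₁y_n + y₁x_n) repeatedly.
  From (x_1, y_1) = (37, 6): x_2 = 37·37 + 38·6·6 = 2737; y_2 = 37·6 + 6·37 = 444.
Step 3: Verify x_2² - 38·y_2² = 7491169 - 7491168 = 1 (should be 1). ✓

(x_1, y_1) = (37, 6); (x_2, y_2) = (2737, 444).


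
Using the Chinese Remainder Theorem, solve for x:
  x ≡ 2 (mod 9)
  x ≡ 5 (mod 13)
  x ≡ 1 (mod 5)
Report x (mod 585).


Moduli 9, 13, 5 are pairwise coprime; by CRT there is a unique solution modulo M = 9 · 13 · 5 = 585.
Solve pairwise, accumulating the modulus:
  Start with x ≡ 2 (mod 9).
  Combine with x ≡ 5 (mod 13): since gcd(9, 13) = 1, we get a unique residue mod 117.
    Write x = 2 + 9·t and substitute into x ≡ 5 (mod 13): 9·t ≡ 5 − 2 = 3 (mod 13).
    The inverse of 9 mod 13 is 3 (since 9·3 = 27 = 2·13 + 1), so t ≡ 3·3 = 9 ≡ 9 (mod 13).
    Then x = 2 + 9·9 = 83, valid modulo lcm(9, 13) = 117: x ≡ 83 (mod 117).
  Combine with x ≡ 1 (mod 5): since gcd(117, 5) = 1, we get a unique residue mod 585.
    Write x = 83 + 117·t and substitute into x ≡ 1 (mod 5): 117·t ≡ 1 − 83 = -82 (mod 5).
    Reduce coefficients mod 5: 2·t ≡ 3 (mod 5).
    The inverse of 2 mod 5 is 3 (since 2·3 = 6 = 1·5 + 1), so t ≡ 3·3 = 9 ≡ 4 (mod 5).
    Then x = 83 + 117·4 = 551, valid modulo lcm(117, 5) = 585: x ≡ 551 (mod 585).
Verify: 551 mod 9 = 2 ✓, 551 mod 13 = 5 ✓, 551 mod 5 = 1 ✓.

x ≡ 551 (mod 585).


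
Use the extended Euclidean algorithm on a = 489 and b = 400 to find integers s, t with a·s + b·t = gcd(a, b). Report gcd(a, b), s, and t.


Euclidean algorithm on (489, 400) — divide until remainder is 0:
  489 = 1 · 400 + 89
  400 = 4 · 89 + 44
  89 = 2 · 44 + 1
  44 = 44 · 1 + 0
gcd(489, 400) = 1.
Track Bezout coefficients alongside the remainders: start with r₀ = 489 = a·1 + b·0 (s = 1, t = 0) and r₁ = 400 = a·0 + b·1 (s = 0, t = 1); each new remainder r_{k+1} = r_{k-1} − q_k·r_k inherits s_{k+1} = s_{k-1} − q_k·s_k, t_{k+1} = t_{k-1} − q_k·t_k, so r_k = a·s_k + b·t_k at every step:
  q = 1: r = 89, s = 1 − 1·0 = 1, t = 0 − 1·1 = -1  (check: 489·1 + 400·(-1) = 89)
  q = 4: r = 44, s = 0 − 4·1 = -4, t = 1 − 4·(-1) = 5  (check: 489·(-4) + 400·5 = 44)
  q = 2: r = 1, s = 1 − 2·(-4) = 9, t = -1 − 2·5 = -11  (check: 489·9 + 400·(-11) = 1)
The row with r = 1 (the gcd) gives the Bezout coefficients s = 9, t = -11.
Result: 489 · (9) + 400 · (-11) = 1.

gcd(489, 400) = 1; s = 9, t = -11 (check: 489·9 + 400·(-11) = 1).


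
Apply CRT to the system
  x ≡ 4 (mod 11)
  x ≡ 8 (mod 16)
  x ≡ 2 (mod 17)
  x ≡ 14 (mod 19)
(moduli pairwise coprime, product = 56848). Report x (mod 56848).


Product of moduli M = 11 · 16 · 17 · 19 = 56848.
Merge one congruence at a time:
  Start: x ≡ 4 (mod 11).
  Combine with x ≡ 8 (mod 16); new modulus lcm = 176.
    Write x = 4 + 11·t and substitute into x ≡ 8 (mod 16): 11·t ≡ 8 − 4 = 4 (mod 16).
    The inverse of 11 mod 16 is 3 (since 11·3 = 33 = 2·16 + 1), so t ≡ 3·4 = 12 ≡ 12 (mod 16).
    Then x = 4 + 11·12 = 136, valid modulo lcm(11, 16) = 176: x ≡ 136 (mod 176).
  Combine with x ≡ 2 (mod 17); new modulus lcm = 2992.
    Write x = 136 + 176·t and substitute into x ≡ 2 (mod 17): 176·t ≡ 2 − 136 = -134 (mod 17).
    Reduce coefficients mod 17: 6·t ≡ 2 (mod 17).
    The inverse of 6 mod 17 is 3 (since 6·3 = 18 = 1·17 + 1), so t ≡ 3·2 = 6 ≡ 6 (mod 17).
    Then x = 136 + 176·6 = 1192, valid modulo lcm(176, 17) = 2992: x ≡ 1192 (mod 2992).
  Combine with x ≡ 14 (mod 19); new modulus lcm = 56848.
    Write x = 1192 + 2992·t and substitute into x ≡ 14 (mod 19): 2992·t ≡ 14 − 1192 = -1178 (mod 19).
    Reduce coefficients mod 19: 9·t ≡ 0 (mod 19).
    The inverse of 9 mod 19 is 17 (since 9·17 = 153 = 8·19 + 1), so t ≡ 17·0 = 0 ≡ 0 (mod 19).
    Then x = 1192 + 2992·0 = 1192, valid modulo lcm(2992, 19) = 56848: x ≡ 1192 (mod 56848).
Verify against each original: 1192 mod 11 = 4, 1192 mod 16 = 8, 1192 mod 17 = 2, 1192 mod 19 = 14.

x ≡ 1192 (mod 56848).


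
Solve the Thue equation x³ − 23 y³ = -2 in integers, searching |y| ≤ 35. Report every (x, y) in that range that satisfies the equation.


The equation is x³ - 23y³ = -2. For fixed y, x³ = 23·y³ − 2, so a solution requires the RHS to be a perfect cube.
Strategy: iterate y from -35 to 35, compute RHS = 23·y³ − 2, and check whether it is a (positive or negative) perfect cube.
Check small values of y:
  y = 0: RHS = -2 is not a perfect cube.
  y = 1: RHS = 21 is not a perfect cube.
  y = -1: RHS = -25 is not a perfect cube.
  y = 2: RHS = 182 is not a perfect cube.
  y = -2: RHS = -186 is not a perfect cube.
  y = 3: RHS = 619 is not a perfect cube.
  y = -3: RHS = -623 is not a perfect cube.
Continuing the search up to |y| = 35 finds no solutions either.
No (x, y) in the scanned range satisfies the equation.

No integer solutions with |y| ≤ 35.


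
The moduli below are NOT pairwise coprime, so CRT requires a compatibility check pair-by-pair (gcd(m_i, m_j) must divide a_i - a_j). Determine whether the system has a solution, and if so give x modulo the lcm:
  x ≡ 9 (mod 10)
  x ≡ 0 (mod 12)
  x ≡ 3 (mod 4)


Moduli 10, 12, 4 are not pairwise coprime, so CRT works modulo lcm(m_i) when all pairwise compatibility conditions hold.
Pairwise compatibility: gcd(m_i, m_j) must divide a_i - a_j for every pair.
Merge one congruence at a time:
  Start: x ≡ 9 (mod 10).
  Combine with x ≡ 0 (mod 12): gcd(10, 12) = 2, and 0 - 9 = -9 is NOT divisible by 2.
    ⇒ system is inconsistent (no integer solution).

No solution (the system is inconsistent).


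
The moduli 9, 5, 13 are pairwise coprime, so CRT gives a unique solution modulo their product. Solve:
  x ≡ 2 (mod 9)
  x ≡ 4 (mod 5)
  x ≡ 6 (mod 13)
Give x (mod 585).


Moduli 9, 5, 13 are pairwise coprime; by CRT there is a unique solution modulo M = 9 · 5 · 13 = 585.
Solve pairwise, accumulating the modulus:
  Start with x ≡ 2 (mod 9).
  Combine with x ≡ 4 (mod 5): since gcd(9, 5) = 1, we get a unique residue mod 45.
    Write x = 2 + 9·t and substitute into x ≡ 4 (mod 5): 9·t ≡ 4 − 2 = 2 (mod 5).
    Reduce coefficients mod 5: 4·t ≡ 2 (mod 5).
    The inverse of 4 mod 5 is 4 (since 4·4 = 16 = 3·5 + 1), so t ≡ 4·2 = 8 ≡ 3 (mod 5).
    Then x = 2 + 9·3 = 29, valid modulo lcm(9, 5) = 45: x ≡ 29 (mod 45).
  Combine with x ≡ 6 (mod 13): since gcd(45, 13) = 1, we get a unique residue mod 585.
    Write x = 29 + 45·t and substitute into x ≡ 6 (mod 13): 45·t ≡ 6 − 29 = -23 (mod 13).
    Reduce coefficients mod 13: 6·t ≡ 3 (mod 13).
    The inverse of 6 mod 13 is 11 (since 6·11 = 66 = 5·13 + 1), so t ≡ 11·3 = 33 ≡ 7 (mod 13).
    Then x = 29 + 45·7 = 344, valid modulo lcm(45, 13) = 585: x ≡ 344 (mod 585).
Verify: 344 mod 9 = 2 ✓, 344 mod 5 = 4 ✓, 344 mod 13 = 6 ✓.

x ≡ 344 (mod 585).


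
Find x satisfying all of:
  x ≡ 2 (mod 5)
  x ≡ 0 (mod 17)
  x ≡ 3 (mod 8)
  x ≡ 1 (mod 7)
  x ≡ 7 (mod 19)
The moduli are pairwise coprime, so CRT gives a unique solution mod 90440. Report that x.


Product of moduli M = 5 · 17 · 8 · 7 · 19 = 90440.
Merge one congruence at a time:
  Start: x ≡ 2 (mod 5).
  Combine with x ≡ 0 (mod 17); new modulus lcm = 85.
    Write x = 2 + 5·t and substitute into x ≡ 0 (mod 17): 5·t ≡ 0 − 2 = -2 (mod 17).
    Reduce coefficients mod 17: 5·t ≡ 15 (mod 17).
    The inverse of 5 mod 17 is 7 (since 5·7 = 35 = 2·17 + 1), so t ≡ 7·15 = 105 ≡ 3 (mod 17).
    Then x = 2 + 5·3 = 17, valid modulo lcm(5, 17) = 85: x ≡ 17 (mod 85).
  Combine with x ≡ 3 (mod 8); new modulus lcm = 680.
    Write x = 17 + 85·t and substitute into x ≡ 3 (mod 8): 85·t ≡ 3 − 17 = -14 (mod 8).
    Reduce coefficients mod 8: 5·t ≡ 2 (mod 8).
    The inverse of 5 mod 8 is 5 (since 5·5 = 25 = 3·8 + 1), so t ≡ 5·2 = 10 ≡ 2 (mod 8).
    Then x = 17 + 85·2 = 187, valid modulo lcm(85, 8) = 680: x ≡ 187 (mod 680).
  Combine with x ≡ 1 (mod 7); new modulus lcm = 4760.
    Write x = 187 + 680·t and substitute into x ≡ 1 (mod 7): 680·t ≡ 1 − 187 = -186 (mod 7).
    Reduce coefficients mod 7: 1·t ≡ 3 (mod 7).
    So t ≡ 3 (mod 7).
    Then x = 187 + 680·3 = 2227, valid modulo lcm(680, 7) = 4760: x ≡ 2227 (mod 4760).
  Combine with x ≡ 7 (mod 19); new modulus lcm = 90440.
    Write x = 2227 + 4760·t and substitute into x ≡ 7 (mod 19): 4760·t ≡ 7 − 2227 = -2220 (mod 19).
    Reduce coefficients mod 19: 10·t ≡ 3 (mod 19).
    The inverse of 10 mod 19 is 2 (since 10·2 = 20 = 1·19 + 1), so t ≡ 2·3 = 6 ≡ 6 (mod 19).
    Then x = 2227 + 4760·6 = 30787, valid modulo lcm(4760, 19) = 90440: x ≡ 30787 (mod 90440).
Verify against each original: 30787 mod 5 = 2, 30787 mod 17 = 0, 30787 mod 8 = 3, 30787 mod 7 = 1, 30787 mod 19 = 7.

x ≡ 30787 (mod 90440).


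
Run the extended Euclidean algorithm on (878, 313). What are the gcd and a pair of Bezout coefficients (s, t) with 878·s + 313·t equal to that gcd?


Euclidean algorithm on (878, 313) — divide until remainder is 0:
  878 = 2 · 313 + 252
  313 = 1 · 252 + 61
  252 = 4 · 61 + 8
  61 = 7 · 8 + 5
  8 = 1 · 5 + 3
  5 = 1 · 3 + 2
  3 = 1 · 2 + 1
  2 = 2 · 1 + 0
gcd(878, 313) = 1.
Track Bezout coefficients alongside the remainders: start with r₀ = 878 = a·1 + b·0 (s = 1, t = 0) and r₁ = 313 = a·0 + b·1 (s = 0, t = 1); each new remainder r_{k+1} = r_{k-1} − q_k·r_k inherits s_{k+1} = s_{k-1} − q_k·s_k, t_{k+1} = t_{k-1} − q_k·t_k, so r_k = a·s_k + b·t_k at every step:
  q = 2: r = 252, s = 1 − 2·0 = 1, t = 0 − 2·1 = -2  (check: 878·1 + 313·(-2) = 252)
  q = 1: r = 61, s = 0 − 1·1 = -1, t = 1 − 1·(-2) = 3  (check: 878·(-1) + 313·3 = 61)
  q = 4: r = 8, s = 1 − 4·(-1) = 5, t = -2 − 4·3 = -14  (check: 878·5 + 313·(-14) = 8)
  q = 7: r = 5, s = -1 − 7·5 = -36, t = 3 − 7·(-14) = 101  (check: 878·(-36) + 313·101 = 5)
  q = 1: r = 3, s = 5 − 1·(-36) = 41, t = -14 − 1·101 = -115  (check: 878·41 + 313·(-115) = 3)
  q = 1: r = 2, s = -36 − 1·41 = -77, t = 101 − 1·(-115) = 216  (check: 878·(-77) + 313·216 = 2)
  q = 1: r = 1, s = 41 − 1·(-77) = 118, t = -115 − 1·216 = -331  (check: 878·118 + 313·(-331) = 1)
The row with r = 1 (the gcd) gives the Bezout coefficients s = 118, t = -331.
Result: 878 · (118) + 313 · (-331) = 1.

gcd(878, 313) = 1; s = 118, t = -331 (check: 878·118 + 313·(-331) = 1).


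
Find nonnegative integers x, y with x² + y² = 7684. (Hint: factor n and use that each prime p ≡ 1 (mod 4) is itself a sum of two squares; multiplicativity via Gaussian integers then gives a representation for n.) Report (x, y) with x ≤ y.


Step 1: Factor n = 7684 = 2^2 · 17 · 113.
Step 2: Check the mod-4 condition on each prime factor: 2 = 2 (special); 17 ≡ 1 (mod 4), exponent 1; 113 ≡ 1 (mod 4), exponent 1.
All primes ≡ 3 (mod 4) appear to even exponent (or don't appear), so by the two-squares theorem n IS expressible as a sum of two squares.
Step 3: Build a representation. Group n = k² · m with k = 2 and m = 17 · 113 = 1921 (a product of primes ≡ 1 (mod 4)); a representation of m scales to one of n via (k·x)² + (k·y)² = k²(x² + y²). Each prime p ≡ 1 (mod 4) is itself a sum of two squares; find a² by testing p − a² for a perfect square:
  17: 17 − 1² = 16 = 4² ⇒ 17 = 1² + 4².
  113: 113 − 1² = 112, 113 − 2² = 109, 113 − 3² = 104, 113 − 4² = 97, 113 − 5² = 88, 113 − 6² = 77, 113 − 7² = 64 = 8² ⇒ 113 = 7² + 8².
  Combine using the Brahmagupta–Fibonacci identity (a² + b²)(c² + d²) = (ac − bd)² + (ad + bc)² = (ac + bd)² + (ad − bc)²:
  17 · 113 = 1921: from (1² + 4²)(7² + 8²), take (1·7 − 4·8, 1·8 + 4·7) = (7 − 32, 8 + 28) = (-25, 36); dropping signs (only squares matter) gives (25, 36); check 25² + 36² = 625 + 1296 = 1921 ✓.
  Scale by k = 2: (2·25, 2·36) = (50, 72).
Step 4: Order so x ≤ y and verify: 50² + 72² = 2500 + 5184 = 7684 = n. ✓

n = 7684 = 50² + 72² (one valid representation with x ≤ y).


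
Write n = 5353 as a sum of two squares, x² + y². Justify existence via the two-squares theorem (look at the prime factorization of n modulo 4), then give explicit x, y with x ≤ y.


Step 1: Factor n = 5353 = 53 · 101.
Step 2: Check the mod-4 condition on each prime factor: 53 ≡ 1 (mod 4), exponent 1; 101 ≡ 1 (mod 4), exponent 1.
All primes ≡ 3 (mod 4) appear to even exponent (or don't appear), so by the two-squares theorem n IS expressible as a sum of two squares.
Step 3: Build a representation. Here n = 53 · 101 is a product of primes ≡ 1 (mod 4). Each prime p ≡ 1 (mod 4) is itself a sum of two squares; find a² by testing p − a² for a perfect square:
  53: 53 − 1² = 52, 53 − 2² = 49 = 7² ⇒ 53 = 2² + 7².
  101: 101 − 1² = 100 = 10² ⇒ 101 = 1² + 10².
  Combine using the Brahmagupta–Fibonacci identity (a² + b²)(c² + d²) = (ac − bd)² + (ad + bc)² = (ac + bd)² + (ad − bc)²:
  53 · 101 = 5353: from (2² + 7²)(1² + 10²), take (2·1 − 7·10, 2·10 + 7·1) = (2 − 70, 20 + 7) = (-68, 27); dropping signs (only squares matter) gives (68, 27); check 68² + 27² = 4624 + 729 = 5353 ✓.
Step 4: Order so x ≤ y and verify: 27² + 68² = 729 + 4624 = 5353 = n. ✓

n = 5353 = 27² + 68² (one valid representation with x ≤ y).


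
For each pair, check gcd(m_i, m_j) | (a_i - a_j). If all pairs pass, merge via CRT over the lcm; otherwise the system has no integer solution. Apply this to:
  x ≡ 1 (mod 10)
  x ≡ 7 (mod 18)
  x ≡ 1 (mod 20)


Moduli 10, 18, 20 are not pairwise coprime, so CRT works modulo lcm(m_i) when all pairwise compatibility conditions hold.
Pairwise compatibility: gcd(m_i, m_j) must divide a_i - a_j for every pair.
Merge one congruence at a time:
  Start: x ≡ 1 (mod 10).
  Combine with x ≡ 7 (mod 18): gcd(10, 18) = 2; 7 - 1 = 6, which IS divisible by 2, so compatible.
    Write x = 1 + 10·t and substitute into x ≡ 7 (mod 18): 10·t ≡ 7 − 1 = 6 (mod 18).
    Divide the congruence (and modulus) by g = 2: 5·t ≡ 3 (mod 9).
    The inverse of 5 mod 9 is 2 (since 5·2 = 10 = 1·9 + 1), so t ≡ 2·3 = 6 ≡ 6 (mod 9).
    Then x = 1 + 10·6 = 61, valid modulo lcm(10, 18) = 90: x ≡ 61 (mod 90).
  Combine with x ≡ 1 (mod 20): gcd(90, 20) = 10; 1 - 61 = -60, which IS divisible by 10, so compatible.
    Write x = 61 + 90·t and substitute into x ≡ 1 (mod 20): 90·t ≡ 1 − 61 = -60 (mod 20).
    Divide the congruence (and modulus) by g = 10: 9·t ≡ -6 (mod 2).
    Reduce coefficients mod 2: 1·t ≡ 0 (mod 2).
    So t ≡ 0 (mod 2).
    Then x = 61 + 90·0 = 61, valid modulo lcm(90, 20) = 180: x ≡ 61 (mod 180).
Verify: 61 mod 10 = 1, 61 mod 18 = 7, 61 mod 20 = 1.

x ≡ 61 (mod 180).


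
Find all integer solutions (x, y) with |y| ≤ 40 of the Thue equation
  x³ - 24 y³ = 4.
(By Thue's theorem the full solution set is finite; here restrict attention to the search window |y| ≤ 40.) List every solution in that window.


The equation is x³ - 24y³ = 4. For fixed y, x³ = 24·y³ + 4, so a solution requires the RHS to be a perfect cube.
Strategy: iterate y from -40 to 40, compute RHS = 24·y³ + 4, and check whether it is a (positive or negative) perfect cube.
Check small values of y:
  y = 0: RHS = 4 is not a perfect cube.
  y = 1: RHS = 28 is not a perfect cube.
  y = -1: RHS = -20 is not a perfect cube.
  y = 2: RHS = 196 is not a perfect cube.
  y = -2: RHS = -188 is not a perfect cube.
  y = 3: RHS = 652 is not a perfect cube.
  y = -3: RHS = -644 is not a perfect cube.
Continuing the search up to |y| = 40 finds no solutions either.
No (x, y) in the scanned range satisfies the equation.

No integer solutions with |y| ≤ 40.


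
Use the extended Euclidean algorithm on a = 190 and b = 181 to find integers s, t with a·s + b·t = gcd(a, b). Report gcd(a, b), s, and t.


Euclidean algorithm on (190, 181) — divide until remainder is 0:
  190 = 1 · 181 + 9
  181 = 20 · 9 + 1
  9 = 9 · 1 + 0
gcd(190, 181) = 1.
Track Bezout coefficients alongside the remainders: start with r₀ = 190 = a·1 + b·0 (s = 1, t = 0) and r₁ = 181 = a·0 + b·1 (s = 0, t = 1); each new remainder r_{k+1} = r_{k-1} − q_k·r_k inherits s_{k+1} = s_{k-1} − q_k·s_k, t_{k+1} = t_{k-1} − q_k·t_k, so r_k = a·s_k + b·t_k at every step:
  q = 1: r = 9, s = 1 − 1·0 = 1, t = 0 − 1·1 = -1  (check: 190·1 + 181·(-1) = 9)
  q = 20: r = 1, s = 0 − 20·1 = -20, t = 1 − 20·(-1) = 21  (check: 190·(-20) + 181·21 = 1)
The row with r = 1 (the gcd) gives the Bezout coefficients s = -20, t = 21.
Result: 190 · (-20) + 181 · (21) = 1.

gcd(190, 181) = 1; s = -20, t = 21 (check: 190·(-20) + 181·21 = 1).


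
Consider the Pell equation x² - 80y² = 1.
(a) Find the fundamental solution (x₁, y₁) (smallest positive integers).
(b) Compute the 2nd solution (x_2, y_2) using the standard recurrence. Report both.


Step 1: Find the fundamental solution (x₁, y₁) of x² - 80y² = 1.
  Expand √80 as a continued fraction. a₀ = ⌊√80⌋ = 8; iterate m_{k+1} = d_k·a_k − m_k, d_{k+1} = (80 − m_{k+1}²)/d_k, a_{k+1} = ⌊(a₀ + m_{k+1})/d_{k+1}⌋ (starting m₀ = 0, d₀ = 1), with convergents p_k = a_k·p_{k-1} + p_{k-2}, q_k = a_k·q_{k-1} + q_{k-2} (p₋₁ = 1, q₋₁ = 0):
  k = 0: a₀ = 8; p₀/q₀ = 8/1; p₀² − 80·q₀² = 64 − 80 = -16.
  k = 1: m = 8, d = 16, a = ⌊(8 + 8)/16⌋ = 1; p/q = (1·8 + 1)/(1·1 + 0) = 9/1; p² − 80·q² = 81 − 80 = 1.
  The first convergent with p² − 80·q² = 1 gives the fundamental solution (x₁, y₁) = (9, 1).
Step 2: Apply the recurrence (x_{n+1}, y_{n+1}) = (x₁x_n + 80y₁y_n, x₁y_n + y₁x_n) repeatedly.
  From (x_1, y_1) = (9, 1): x_2 = 9·9 + 80·1·1 = 161; y_2 = 9·1 + 1·9 = 18.
Step 3: Verify x_2² - 80·y_2² = 25921 - 25920 = 1 (should be 1). ✓

(x_1, y_1) = (9, 1); (x_2, y_2) = (161, 18).


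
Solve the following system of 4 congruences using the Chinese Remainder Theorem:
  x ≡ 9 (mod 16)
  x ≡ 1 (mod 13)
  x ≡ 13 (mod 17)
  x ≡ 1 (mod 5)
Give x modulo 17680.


Product of moduli M = 16 · 13 · 17 · 5 = 17680.
Merge one congruence at a time:
  Start: x ≡ 9 (mod 16).
  Combine with x ≡ 1 (mod 13); new modulus lcm = 208.
    Write x = 9 + 16·t and substitute into x ≡ 1 (mod 13): 16·t ≡ 1 − 9 = -8 (mod 13).
    Reduce coefficients mod 13: 3·t ≡ 5 (mod 13).
    The inverse of 3 mod 13 is 9 (since 3·9 = 27 = 2·13 + 1), so t ≡ 9·5 = 45 ≡ 6 (mod 13).
    Then x = 9 + 16·6 = 105, valid modulo lcm(16, 13) = 208: x ≡ 105 (mod 208).
  Combine with x ≡ 13 (mod 17); new modulus lcm = 3536.
    Write x = 105 + 208·t and substitute into x ≡ 13 (mod 17): 208·t ≡ 13 − 105 = -92 (mod 17).
    Reduce coefficients mod 17: 4·t ≡ 10 (mod 17).
    The inverse of 4 mod 17 is 13 (since 4·13 = 52 = 3·17 + 1), so t ≡ 13·10 = 130 ≡ 11 (mod 17).
    Then x = 105 + 208·11 = 2393, valid modulo lcm(208, 17) = 3536: x ≡ 2393 (mod 3536).
  Combine with x ≡ 1 (mod 5); new modulus lcm = 17680.
    Write x = 2393 + 3536·t and substitute into x ≡ 1 (mod 5): 3536·t ≡ 1 − 2393 = -2392 (mod 5).
    Reduce coefficients mod 5: 1·t ≡ 3 (mod 5).
    So t ≡ 3 (mod 5).
    Then x = 2393 + 3536·3 = 13001, valid modulo lcm(3536, 5) = 17680: x ≡ 13001 (mod 17680).
Verify against each original: 13001 mod 16 = 9, 13001 mod 13 = 1, 13001 mod 17 = 13, 13001 mod 5 = 1.

x ≡ 13001 (mod 17680).


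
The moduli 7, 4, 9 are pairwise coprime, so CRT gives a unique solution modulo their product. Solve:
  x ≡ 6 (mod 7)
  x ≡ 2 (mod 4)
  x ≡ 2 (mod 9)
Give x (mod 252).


Moduli 7, 4, 9 are pairwise coprime; by CRT there is a unique solution modulo M = 7 · 4 · 9 = 252.
Solve pairwise, accumulating the modulus:
  Start with x ≡ 6 (mod 7).
  Combine with x ≡ 2 (mod 4): since gcd(7, 4) = 1, we get a unique residue mod 28.
    Write x = 6 + 7·t and substitute into x ≡ 2 (mod 4): 7·t ≡ 2 − 6 = -4 (mod 4).
    Reduce coefficients mod 4: 3·t ≡ 0 (mod 4).
    The inverse of 3 mod 4 is 3 (since 3·3 = 9 = 2·4 + 1), so t ≡ 3·0 = 0 ≡ 0 (mod 4).
    Then x = 6 + 7·0 = 6, valid modulo lcm(7, 4) = 28: x ≡ 6 (mod 28).
  Combine with x ≡ 2 (mod 9): since gcd(28, 9) = 1, we get a unique residue mod 252.
    Write x = 6 + 28·t and substitute into x ≡ 2 (mod 9): 28·t ≡ 2 − 6 = -4 (mod 9).
    Reduce coefficients mod 9: 1·t ≡ 5 (mod 9).
    So t ≡ 5 (mod 9).
    Then x = 6 + 28·5 = 146, valid modulo lcm(28, 9) = 252: x ≡ 146 (mod 252).
Verify: 146 mod 7 = 6 ✓, 146 mod 4 = 2 ✓, 146 mod 9 = 2 ✓.

x ≡ 146 (mod 252).


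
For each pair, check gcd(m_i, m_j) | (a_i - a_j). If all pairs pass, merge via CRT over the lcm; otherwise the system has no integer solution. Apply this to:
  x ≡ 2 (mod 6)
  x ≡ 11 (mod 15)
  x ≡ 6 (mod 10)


Moduli 6, 15, 10 are not pairwise coprime, so CRT works modulo lcm(m_i) when all pairwise compatibility conditions hold.
Pairwise compatibility: gcd(m_i, m_j) must divide a_i - a_j for every pair.
Merge one congruence at a time:
  Start: x ≡ 2 (mod 6).
  Combine with x ≡ 11 (mod 15): gcd(6, 15) = 3; 11 - 2 = 9, which IS divisible by 3, so compatible.
    Write x = 2 + 6·t and substitute into x ≡ 11 (mod 15): 6·t ≡ 11 − 2 = 9 (mod 15).
    Divide the congruence (and modulus) by g = 3: 2·t ≡ 3 (mod 5).
    The inverse of 2 mod 5 is 3 (since 2·3 = 6 = 1·5 + 1), so t ≡ 3·3 = 9 ≡ 4 (mod 5).
    Then x = 2 + 6·4 = 26, valid modulo lcm(6, 15) = 30: x ≡ 26 (mod 30).
  Combine with x ≡ 6 (mod 10): gcd(30, 10) = 10; 6 - 26 = -20, which IS divisible by 10, so compatible.
    Write x = 26 + 30·t and substitute into x ≡ 6 (mod 10): 30·t ≡ 6 − 26 = -20 (mod 10).
    Divide the congruence (and modulus) by g = 10: 3·t ≡ -2 (mod 1).
    Modulo 1 every t works; take t = 0.
    Then x = 26 + 30·0 = 26, valid modulo lcm(30, 10) = 30: x ≡ 26 (mod 30).
Verify: 26 mod 6 = 2, 26 mod 15 = 11, 26 mod 10 = 6.

x ≡ 26 (mod 30).


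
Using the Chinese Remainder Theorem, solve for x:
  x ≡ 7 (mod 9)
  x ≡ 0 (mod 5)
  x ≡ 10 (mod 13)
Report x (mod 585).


Moduli 9, 5, 13 are pairwise coprime; by CRT there is a unique solution modulo M = 9 · 5 · 13 = 585.
Solve pairwise, accumulating the modulus:
  Start with x ≡ 7 (mod 9).
  Combine with x ≡ 0 (mod 5): since gcd(9, 5) = 1, we get a unique residue mod 45.
    Write x = 7 + 9·t and substitute into x ≡ 0 (mod 5): 9·t ≡ 0 − 7 = -7 (mod 5).
    Reduce coefficients mod 5: 4·t ≡ 3 (mod 5).
    The inverse of 4 mod 5 is 4 (since 4·4 = 16 = 3·5 + 1), so t ≡ 4·3 = 12 ≡ 2 (mod 5).
    Then x = 7 + 9·2 = 25, valid modulo lcm(9, 5) = 45: x ≡ 25 (mod 45).
  Combine with x ≡ 10 (mod 13): since gcd(45, 13) = 1, we get a unique residue mod 585.
    Write x = 25 + 45·t and substitute into x ≡ 10 (mod 13): 45·t ≡ 10 − 25 = -15 (mod 13).
    Reduce coefficients mod 13: 6·t ≡ 11 (mod 13).
    The inverse of 6 mod 13 is 11 (since 6·11 = 66 = 5·13 + 1), so t ≡ 11·11 = 121 ≡ 4 (mod 13).
    Then x = 25 + 45·4 = 205, valid modulo lcm(45, 13) = 585: x ≡ 205 (mod 585).
Verify: 205 mod 9 = 7 ✓, 205 mod 5 = 0 ✓, 205 mod 13 = 10 ✓.

x ≡ 205 (mod 585).


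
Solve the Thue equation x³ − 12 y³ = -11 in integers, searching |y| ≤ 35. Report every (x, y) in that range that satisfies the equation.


The equation is x³ - 12y³ = -11. For fixed y, x³ = 12·y³ − 11, so a solution requires the RHS to be a perfect cube.
Strategy: iterate y from -35 to 35, compute RHS = 12·y³ − 11, and check whether it is a (positive or negative) perfect cube.
Check small values of y:
  y = 0: RHS = -11 is not a perfect cube.
  y = 1: RHS = 1 = (1)³ ⇒ x = 1 works.
  y = -1: RHS = -23 is not a perfect cube.
  y = 2: RHS = 85 is not a perfect cube.
  y = -2: RHS = -107 is not a perfect cube.
  y = 3: RHS = 313 is not a perfect cube.
  y = -3: RHS = -335 is not a perfect cube.
Continuing the search up to |y| = 35 finds no further solutions beyond those listed.
Collected solutions: (1, 1).

Solutions (with |y| ≤ 35): (1, 1).


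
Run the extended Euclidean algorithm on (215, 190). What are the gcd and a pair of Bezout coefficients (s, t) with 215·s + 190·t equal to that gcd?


Euclidean algorithm on (215, 190) — divide until remainder is 0:
  215 = 1 · 190 + 25
  190 = 7 · 25 + 15
  25 = 1 · 15 + 10
  15 = 1 · 10 + 5
  10 = 2 · 5 + 0
gcd(215, 190) = 5.
Track Bezout coefficients alongside the remainders: start with r₀ = 215 = a·1 + b·0 (s = 1, t = 0) and r₁ = 190 = a·0 + b·1 (s = 0, t = 1); each new remainder r_{k+1} = r_{k-1} − q_k·r_k inherits s_{k+1} = s_{k-1} − q_k·s_k, t_{k+1} = t_{k-1} − q_k·t_k, so r_k = a·s_k + b·t_k at every step:
  q = 1: r = 25, s = 1 − 1·0 = 1, t = 0 − 1·1 = -1  (check: 215·1 + 190·(-1) = 25)
  q = 7: r = 15, s = 0 − 7·1 = -7, t = 1 − 7·(-1) = 8  (check: 215·(-7) + 190·8 = 15)
  q = 1: r = 10, s = 1 − 1·(-7) = 8, t = -1 − 1·8 = -9  (check: 215·8 + 190·(-9) = 10)
  q = 1: r = 5, s = -7 − 1·8 = -15, t = 8 − 1·(-9) = 17  (check: 215·(-15) + 190·17 = 5)
The row with r = 5 (the gcd) gives the Bezout coefficients s = -15, t = 17.
Result: 215 · (-15) + 190 · (17) = 5.

gcd(215, 190) = 5; s = -15, t = 17 (check: 215·(-15) + 190·17 = 5).


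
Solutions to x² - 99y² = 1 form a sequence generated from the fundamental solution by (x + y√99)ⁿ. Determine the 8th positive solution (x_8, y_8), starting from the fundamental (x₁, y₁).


Step 1: Find the fundamental solution (x₁, y₁) of x² - 99y² = 1.
  Expand √99 as a continued fraction. a₀ = ⌊√99⌋ = 9; iterate m_{k+1} = d_k·a_k − m_k, d_{k+1} = (99 − m_{k+1}²)/d_k, a_{k+1} = ⌊(a₀ + m_{k+1})/d_{k+1}⌋ (starting m₀ = 0, d₀ = 1), with convergents p_k = a_k·p_{k-1} + p_{k-2}, q_k = a_k·q_{k-1} + q_{k-2} (p₋₁ = 1, q₋₁ = 0):
  k = 0: a₀ = 9; p₀/q₀ = 9/1; p₀² − 99·q₀² = 81 − 99 = -18.
  k = 1: m = 9, d = 18, a = ⌊(9 + 9)/18⌋ = 1; p/q = (1·9 + 1)/(1·1 + 0) = 10/1; p² − 99·q² = 100 − 99 = 1.
  The first convergent with p² − 99·q² = 1 gives the fundamental solution (x₁, y₁) = (10, 1).
Step 2: Apply the recurrence (x_{n+1}, y_{n+1}) = (x₁x_n + 99y₁y_n, x₁y_n + y₁x_n) repeatedly.
  From (x_1, y_1) = (10, 1): x_2 = 10·10 + 99·1·1 = 199; y_2 = 10·1 + 1·10 = 20.
  From (x_2, y_2) = (199, 20): x_3 = 10·199 + 99·1·20 = 3970; y_3 = 10·20 + 1·199 = 399.
  From (x_3, y_3) = (3970, 399): x_4 = 10·3970 + 99·1·399 = 79201; y_4 = 10·399 + 1·3970 = 7960.
  From (x_4, y_4) = (79201, 7960): x_5 = 10·79201 + 99·1·7960 = 1580050; y_5 = 10·7960 + 1·79201 = 158801.
  From (x_5, y_5) = (1580050, 158801): x_6 = 10·1580050 + 99·1·158801 = 31521799; y_6 = 10·158801 + 1·1580050 = 3168060.
  From (x_6, y_6) = (31521799, 3168060): x_7 = 10·31521799 + 99·1·3168060 = 628855930; y_7 = 10·3168060 + 1·31521799 = 63202399.
  From (x_7, y_7) = (628855930, 63202399): x_8 = 10·628855930 + 99·1·63202399 = 12545596801; y_8 = 10·63202399 + 1·628855930 = 1260879920.
Step 3: Verify x_8² - 99·y_8² = 157391999093261433601 - 157391999093261433600 = 1 (should be 1). ✓

(x_1, y_1) = (10, 1); (x_8, y_8) = (12545596801, 1260879920).


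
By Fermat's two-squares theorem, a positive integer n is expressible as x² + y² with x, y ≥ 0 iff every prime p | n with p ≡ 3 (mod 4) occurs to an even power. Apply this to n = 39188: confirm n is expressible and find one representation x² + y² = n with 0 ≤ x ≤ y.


Step 1: Factor n = 39188 = 2^2 · 97 · 101.
Step 2: Check the mod-4 condition on each prime factor: 2 = 2 (special); 97 ≡ 1 (mod 4), exponent 1; 101 ≡ 1 (mod 4), exponent 1.
All primes ≡ 3 (mod 4) appear to even exponent (or don't appear), so by the two-squares theorem n IS expressible as a sum of two squares.
Step 3: Build a representation. Group n = k² · m with k = 2 and m = 97 · 101 = 9797 (a product of primes ≡ 1 (mod 4)); a representation of m scales to one of n via (k·x)² + (k·y)² = k²(x² + y²). Each prime p ≡ 1 (mod 4) is itself a sum of two squares; find a² by testing p − a² for a perfect square:
  97: 97 − 1² = 96, 97 − 2² = 93, 97 − 3² = 88, 97 − 4² = 81 = 9² ⇒ 97 = 4² + 9².
  101: 101 − 1² = 100 = 10² ⇒ 101 = 1² + 10².
  Combine using the Brahmagupta–Fibonacci identity (a² + b²)(c² + d²) = (ac − bd)² + (ad + bc)² = (ac + bd)² + (ad − bc)²:
  97 · 101 = 9797: from (4² + 9²)(1² + 10²), take (4·1 − 9·10, 4·10 + 9·1) = (4 − 90, 40 + 9) = (-86, 49); dropping signs (only squares matter) gives (86, 49); check 86² + 49² = 7396 + 2401 = 9797 ✓.
  Scale by k = 2: (2·86, 2·49) = (172, 98).
Step 4: Order so x ≤ y and verify: 98² + 172² = 9604 + 29584 = 39188 = n. ✓

n = 39188 = 98² + 172² (one valid representation with x ≤ y).


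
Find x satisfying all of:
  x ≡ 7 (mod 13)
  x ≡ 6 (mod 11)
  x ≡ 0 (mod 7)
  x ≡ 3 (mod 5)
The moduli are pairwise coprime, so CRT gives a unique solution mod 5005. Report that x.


Product of moduli M = 13 · 11 · 7 · 5 = 5005.
Merge one congruence at a time:
  Start: x ≡ 7 (mod 13).
  Combine with x ≡ 6 (mod 11); new modulus lcm = 143.
    Write x = 7 + 13·t and substitute into x ≡ 6 (mod 11): 13·t ≡ 6 − 7 = -1 (mod 11).
    Reduce coefficients mod 11: 2·t ≡ 10 (mod 11).
    The inverse of 2 mod 11 is 6 (since 2·6 = 12 = 1·11 + 1), so t ≡ 6·10 = 60 ≡ 5 (mod 11).
    Then x = 7 + 13·5 = 72, valid modulo lcm(13, 11) = 143: x ≡ 72 (mod 143).
  Combine with x ≡ 0 (mod 7); new modulus lcm = 1001.
    Write x = 72 + 143·t and substitute into x ≡ 0 (mod 7): 143·t ≡ 0 − 72 = -72 (mod 7).
    Reduce coefficients mod 7: 3·t ≡ 5 (mod 7).
    The inverse of 3 mod 7 is 5 (since 3·5 = 15 = 2·7 + 1), so t ≡ 5·5 = 25 ≡ 4 (mod 7).
    Then x = 72 + 143·4 = 644, valid modulo lcm(143, 7) = 1001: x ≡ 644 (mod 1001).
  Combine with x ≡ 3 (mod 5); new modulus lcm = 5005.
    Write x = 644 + 1001·t and substitute into x ≡ 3 (mod 5): 1001·t ≡ 3 − 644 = -641 (mod 5).
    Reduce coefficients mod 5: 1·t ≡ 4 (mod 5).
    So t ≡ 4 (mod 5).
    Then x = 644 + 1001·4 = 4648, valid modulo lcm(1001, 5) = 5005: x ≡ 4648 (mod 5005).
Verify against each original: 4648 mod 13 = 7, 4648 mod 11 = 6, 4648 mod 7 = 0, 4648 mod 5 = 3.

x ≡ 4648 (mod 5005).


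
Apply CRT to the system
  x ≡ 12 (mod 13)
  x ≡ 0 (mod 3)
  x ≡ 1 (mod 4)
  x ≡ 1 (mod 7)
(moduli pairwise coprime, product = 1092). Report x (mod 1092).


Product of moduli M = 13 · 3 · 4 · 7 = 1092.
Merge one congruence at a time:
  Start: x ≡ 12 (mod 13).
  Combine with x ≡ 0 (mod 3); new modulus lcm = 39.
    Write x = 12 + 13·t and substitute into x ≡ 0 (mod 3): 13·t ≡ 0 − 12 = -12 (mod 3).
    Reduce coefficients mod 3: 1·t ≡ 0 (mod 3).
    So t ≡ 0 (mod 3).
    Then x = 12 + 13·0 = 12, valid modulo lcm(13, 3) = 39: x ≡ 12 (mod 39).
  Combine with x ≡ 1 (mod 4); new modulus lcm = 156.
    Write x = 12 + 39·t and substitute into x ≡ 1 (mod 4): 39·t ≡ 1 − 12 = -11 (mod 4).
    Reduce coefficients mod 4: 3·t ≡ 1 (mod 4).
    The inverse of 3 mod 4 is 3 (since 3·3 = 9 = 2·4 + 1), so t ≡ 3·1 = 3 ≡ 3 (mod 4).
    Then x = 12 + 39·3 = 129, valid modulo lcm(39, 4) = 156: x ≡ 129 (mod 156).
  Combine with x ≡ 1 (mod 7); new modulus lcm = 1092.
    Write x = 129 + 156·t and substitute into x ≡ 1 (mod 7): 156·t ≡ 1 − 129 = -128 (mod 7).
    Reduce coefficients mod 7: 2·t ≡ 5 (mod 7).
    The inverse of 2 mod 7 is 4 (since 2·4 = 8 = 1·7 + 1), so t ≡ 4·5 = 20 ≡ 6 (mod 7).
    Then x = 129 + 156·6 = 1065, valid modulo lcm(156, 7) = 1092: x ≡ 1065 (mod 1092).
Verify against each original: 1065 mod 13 = 12, 1065 mod 3 = 0, 1065 mod 4 = 1, 1065 mod 7 = 1.

x ≡ 1065 (mod 1092).


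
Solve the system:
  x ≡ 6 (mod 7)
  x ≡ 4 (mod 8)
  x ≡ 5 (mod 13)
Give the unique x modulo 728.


Moduli 7, 8, 13 are pairwise coprime; by CRT there is a unique solution modulo M = 7 · 8 · 13 = 728.
Solve pairwise, accumulating the modulus:
  Start with x ≡ 6 (mod 7).
  Combine with x ≡ 4 (mod 8): since gcd(7, 8) = 1, we get a unique residue mod 56.
    Write x = 6 + 7·t and substitute into x ≡ 4 (mod 8): 7·t ≡ 4 − 6 = -2 (mod 8).
    Reduce coefficients mod 8: 7·t ≡ 6 (mod 8).
    The inverse of 7 mod 8 is 7 (since 7·7 = 49 = 6·8 + 1), so t ≡ 7·6 = 42 ≡ 2 (mod 8).
    Then x = 6 + 7·2 = 20, valid modulo lcm(7, 8) = 56: x ≡ 20 (mod 56).
  Combine with x ≡ 5 (mod 13): since gcd(56, 13) = 1, we get a unique residue mod 728.
    Write x = 20 + 56·t and substitute into x ≡ 5 (mod 13): 56·t ≡ 5 − 20 = -15 (mod 13).
    Reduce coefficients mod 13: 4·t ≡ 11 (mod 13).
    The inverse of 4 mod 13 is 10 (since 4·10 = 40 = 3·13 + 1), so t ≡ 10·11 = 110 ≡ 6 (mod 13).
    Then x = 20 + 56·6 = 356, valid modulo lcm(56, 13) = 728: x ≡ 356 (mod 728).
Verify: 356 mod 7 = 6 ✓, 356 mod 8 = 4 ✓, 356 mod 13 = 5 ✓.

x ≡ 356 (mod 728).


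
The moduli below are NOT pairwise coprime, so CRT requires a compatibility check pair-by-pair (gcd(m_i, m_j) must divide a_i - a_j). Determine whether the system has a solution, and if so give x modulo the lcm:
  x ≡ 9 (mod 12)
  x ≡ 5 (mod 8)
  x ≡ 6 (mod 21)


Moduli 12, 8, 21 are not pairwise coprime, so CRT works modulo lcm(m_i) when all pairwise compatibility conditions hold.
Pairwise compatibility: gcd(m_i, m_j) must divide a_i - a_j for every pair.
Merge one congruence at a time:
  Start: x ≡ 9 (mod 12).
  Combine with x ≡ 5 (mod 8): gcd(12, 8) = 4; 5 - 9 = -4, which IS divisible by 4, so compatible.
    Write x = 9 + 12·t and substitute into x ≡ 5 (mod 8): 12·t ≡ 5 − 9 = -4 (mod 8).
    Divide the congruence (and modulus) by g = 4: 3·t ≡ -1 (mod 2).
    Reduce coefficients mod 2: 1·t ≡ 1 (mod 2).
    So t ≡ 1 (mod 2).
    Then x = 9 + 12·1 = 21, valid modulo lcm(12, 8) = 24: x ≡ 21 (mod 24).
  Combine with x ≡ 6 (mod 21): gcd(24, 21) = 3; 6 - 21 = -15, which IS divisible by 3, so compatible.
    Write x = 21 + 24·t and substitute into x ≡ 6 (mod 21): 24·t ≡ 6 − 21 = -15 (mod 21).
    Divide the congruence (and modulus) by g = 3: 8·t ≡ -5 (mod 7).
    Reduce coefficients mod 7: 1·t ≡ 2 (mod 7).
    So t ≡ 2 (mod 7).
    Then x = 21 + 24·2 = 69, valid modulo lcm(24, 21) = 168: x ≡ 69 (mod 168).
Verify: 69 mod 12 = 9, 69 mod 8 = 5, 69 mod 21 = 6.

x ≡ 69 (mod 168).


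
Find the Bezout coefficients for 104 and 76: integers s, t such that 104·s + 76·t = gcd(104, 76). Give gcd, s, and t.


Euclidean algorithm on (104, 76) — divide until remainder is 0:
  104 = 1 · 76 + 28
  76 = 2 · 28 + 20
  28 = 1 · 20 + 8
  20 = 2 · 8 + 4
  8 = 2 · 4 + 0
gcd(104, 76) = 4.
Track Bezout coefficients alongside the remainders: start with r₀ = 104 = a·1 + b·0 (s = 1, t = 0) and r₁ = 76 = a·0 + b·1 (s = 0, t = 1); each new remainder r_{k+1} = r_{k-1} − q_k·r_k inherits s_{k+1} = s_{k-1} − q_k·s_k, t_{k+1} = t_{k-1} − q_k·t_k, so r_k = a·s_k + b·t_k at every step:
  q = 1: r = 28, s = 1 − 1·0 = 1, t = 0 − 1·1 = -1  (check: 104·1 + 76·(-1) = 28)
  q = 2: r = 20, s = 0 − 2·1 = -2, t = 1 − 2·(-1) = 3  (check: 104·(-2) + 76·3 = 20)
  q = 1: r = 8, s = 1 − 1·(-2) = 3, t = -1 − 1·3 = -4  (check: 104·3 + 76·(-4) = 8)
  q = 2: r = 4, s = -2 − 2·3 = -8, t = 3 − 2·(-4) = 11  (check: 104·(-8) + 76·11 = 4)
The row with r = 4 (the gcd) gives the Bezout coefficients s = -8, t = 11.
Result: 104 · (-8) + 76 · (11) = 4.

gcd(104, 76) = 4; s = -8, t = 11 (check: 104·(-8) + 76·11 = 4).


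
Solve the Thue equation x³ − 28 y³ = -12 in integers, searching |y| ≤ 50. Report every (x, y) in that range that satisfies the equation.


The equation is x³ - 28y³ = -12. For fixed y, x³ = 28·y³ − 12, so a solution requires the RHS to be a perfect cube.
Strategy: iterate y from -50 to 50, compute RHS = 28·y³ − 12, and check whether it is a (positive or negative) perfect cube.
Check small values of y:
  y = 0: RHS = -12 is not a perfect cube.
  y = 1: RHS = 16 is not a perfect cube.
  y = -1: RHS = -40 is not a perfect cube.
  y = 2: RHS = 212 is not a perfect cube.
  y = -2: RHS = -236 is not a perfect cube.
  y = 3: RHS = 744 is not a perfect cube.
  y = -3: RHS = -768 is not a perfect cube.
Continuing the search up to |y| = 50 finds no solutions either.
No (x, y) in the scanned range satisfies the equation.

No integer solutions with |y| ≤ 50.
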